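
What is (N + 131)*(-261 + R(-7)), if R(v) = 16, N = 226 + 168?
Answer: -128625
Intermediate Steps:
N = 394
(N + 131)*(-261 + R(-7)) = (394 + 131)*(-261 + 16) = 525*(-245) = -128625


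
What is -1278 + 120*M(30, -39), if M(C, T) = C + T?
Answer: -2358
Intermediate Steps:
-1278 + 120*M(30, -39) = -1278 + 120*(30 - 39) = -1278 + 120*(-9) = -1278 - 1080 = -2358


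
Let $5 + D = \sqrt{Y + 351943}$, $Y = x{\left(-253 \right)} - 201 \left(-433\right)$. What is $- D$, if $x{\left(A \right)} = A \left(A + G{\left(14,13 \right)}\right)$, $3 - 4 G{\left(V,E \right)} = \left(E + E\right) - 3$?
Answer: $5 - 5 \sqrt{20170} \approx -705.11$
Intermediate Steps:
$G{\left(V,E \right)} = \frac{3}{2} - \frac{E}{2}$ ($G{\left(V,E \right)} = \frac{3}{4} - \frac{\left(E + E\right) - 3}{4} = \frac{3}{4} - \frac{2 E - 3}{4} = \frac{3}{4} - \frac{-3 + 2 E}{4} = \frac{3}{4} - \left(- \frac{3}{4} + \frac{E}{2}\right) = \frac{3}{2} - \frac{E}{2}$)
$x{\left(A \right)} = A \left(-5 + A\right)$ ($x{\left(A \right)} = A \left(A + \left(\frac{3}{2} - \frac{13}{2}\right)\right) = A \left(A - 5\right) = A \left(-5 + A\right)$)
$Y = 152307$ ($Y = - 253 \left(-5 - 253\right) - 201 \left(-433\right) = \left(-253\right) \left(-258\right) - -87033 = 65274 + 87033 = 152307$)
$D = -5 + 5 \sqrt{20170}$ ($D = -5 + \sqrt{152307 + 351943} = -5 + \sqrt{504250} = -5 + 5 \sqrt{20170} \approx 705.11$)
$- D = - (-5 + 5 \sqrt{20170}) = 5 - 5 \sqrt{20170}$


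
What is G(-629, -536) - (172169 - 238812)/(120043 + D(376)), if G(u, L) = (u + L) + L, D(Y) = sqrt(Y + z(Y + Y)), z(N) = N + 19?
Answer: -24503955488453/14410320702 - 66643*sqrt(1147)/14410320702 ≈ -1700.4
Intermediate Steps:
z(N) = 19 + N
D(Y) = sqrt(19 + 3*Y) (D(Y) = sqrt(Y + (19 + (Y + Y))) = sqrt(Y + (19 + 2*Y)) = sqrt(19 + 3*Y))
G(u, L) = u + 2*L (G(u, L) = (L + u) + L = u + 2*L)
G(-629, -536) - (172169 - 238812)/(120043 + D(376)) = (-629 + 2*(-536)) - (172169 - 238812)/(120043 + sqrt(19 + 3*376)) = (-629 - 1072) - (-66643)/(120043 + sqrt(19 + 1128)) = -1701 - (-66643)/(120043 + sqrt(1147)) = -1701 + 66643/(120043 + sqrt(1147))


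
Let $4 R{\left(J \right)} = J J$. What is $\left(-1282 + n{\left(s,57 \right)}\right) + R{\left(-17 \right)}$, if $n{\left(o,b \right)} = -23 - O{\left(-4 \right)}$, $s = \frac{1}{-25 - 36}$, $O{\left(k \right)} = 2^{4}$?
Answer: $- \frac{4995}{4} \approx -1248.8$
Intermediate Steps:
$R{\left(J \right)} = \frac{J^{2}}{4}$ ($R{\left(J \right)} = \frac{J J}{4} = \frac{J^{2}}{4}$)
$O{\left(k \right)} = 16$
$s = - \frac{1}{61}$ ($s = \frac{1}{-61} = - \frac{1}{61} \approx -0.016393$)
$n{\left(o,b \right)} = -39$ ($n{\left(o,b \right)} = -23 - 16 = -39$)
$\left(-1282 + n{\left(s,57 \right)}\right) + R{\left(-17 \right)} = \left(-1282 - 39\right) + \frac{\left(-17\right)^{2}}{4} = -1321 + \frac{1}{4} \cdot 289 = -1321 + \frac{289}{4} = - \frac{4995}{4}$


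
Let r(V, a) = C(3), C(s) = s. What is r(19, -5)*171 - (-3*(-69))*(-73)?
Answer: 15624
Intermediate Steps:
r(V, a) = 3
r(19, -5)*171 - (-3*(-69))*(-73) = 3*171 - (-3*(-69))*(-73) = 513 - 207*(-73) = 513 - 1*(-15111) = 513 + 15111 = 15624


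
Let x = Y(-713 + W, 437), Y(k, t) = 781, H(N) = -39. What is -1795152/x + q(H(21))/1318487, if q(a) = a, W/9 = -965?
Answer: -2366884605483/1029738347 ≈ -2298.5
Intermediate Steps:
W = -8685 (W = 9*(-965) = -8685)
x = 781
-1795152/x + q(H(21))/1318487 = -1795152/781 - 39/1318487 = -2366884605483/1029738347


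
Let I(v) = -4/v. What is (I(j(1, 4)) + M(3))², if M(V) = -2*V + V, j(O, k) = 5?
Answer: 361/25 ≈ 14.440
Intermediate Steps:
M(V) = -V
(I(j(1, 4)) + M(3))² = (-4/5 - 1*3)² = (-4*⅕ - 3)² = (-⅘ - 3)² = (-19/5)² = 361/25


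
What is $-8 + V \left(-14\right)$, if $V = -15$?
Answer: $202$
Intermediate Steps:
$-8 + V \left(-14\right) = -8 - -210 = -8 + 210 = 202$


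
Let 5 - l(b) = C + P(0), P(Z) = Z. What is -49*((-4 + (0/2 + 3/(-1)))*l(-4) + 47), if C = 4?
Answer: -1960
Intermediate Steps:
l(b) = 1 (l(b) = 5 - (4 + 0) = 5 - 1*4 = 5 - 4 = 1)
-49*((-4 + (0/2 + 3/(-1)))*l(-4) + 47) = -49*((-4 + (0/2 + 3/(-1)))*1 + 47) = -49*((-4 + (0*(½) + 3*(-1)))*1 + 47) = -49*((-4 + (0 - 3))*1 + 47) = -49*((-4 - 3)*1 + 47) = -49*(-7*1 + 47) = -49*(-7 + 47) = -49*40 = -1960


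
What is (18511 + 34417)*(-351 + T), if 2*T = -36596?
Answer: -987054272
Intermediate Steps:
T = -18298 (T = (½)*(-36596) = -18298)
(18511 + 34417)*(-351 + T) = (18511 + 34417)*(-351 - 18298) = 52928*(-18649) = -987054272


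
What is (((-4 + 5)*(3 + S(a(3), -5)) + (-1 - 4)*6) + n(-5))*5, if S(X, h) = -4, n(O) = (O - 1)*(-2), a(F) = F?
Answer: -95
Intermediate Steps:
n(O) = 2 - 2*O (n(O) = (-1 + O)*(-2) = 2 - 2*O)
(((-4 + 5)*(3 + S(a(3), -5)) + (-1 - 4)*6) + n(-5))*5 = (((-4 + 5)*(3 - 4) + (-1 - 4)*6) + (2 - 2*(-5)))*5 = ((1*(-1) - 5*6) + (2 + 10))*5 = ((-1 - 30) + 12)*5 = (-31 + 12)*5 = -19*5 = -95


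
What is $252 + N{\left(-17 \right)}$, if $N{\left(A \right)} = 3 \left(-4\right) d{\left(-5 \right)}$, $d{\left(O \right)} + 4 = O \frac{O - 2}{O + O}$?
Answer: $342$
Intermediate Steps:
$d{\left(O \right)} = -5 + \frac{O}{2}$ ($d{\left(O \right)} = -4 + O \frac{O - 2}{O + O} = -4 + O \frac{-2 + O}{2 O} = -4 + \left(-1 + \frac{O}{2}\right) = -5 + \frac{O}{2}$)
$N{\left(A \right)} = 90$ ($N{\left(A \right)} = 3 \left(-4\right) \left(-5 + \frac{1}{2} \left(-5\right)\right) = - 12 \left(-5 - \frac{5}{2}\right) = \left(-12\right) \left(- \frac{15}{2}\right) = 90$)
$252 + N{\left(-17 \right)} = 252 + 90 = 342$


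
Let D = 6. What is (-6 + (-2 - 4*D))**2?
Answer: 1024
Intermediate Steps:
(-6 + (-2 - 4*D))**2 = (-6 + (-2 - 4*6))**2 = (-6 + (-2 - 24))**2 = (-6 - 26)**2 = (-32)**2 = 1024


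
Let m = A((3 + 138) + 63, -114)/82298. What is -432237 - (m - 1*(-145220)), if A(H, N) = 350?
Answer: -23761778268/41149 ≈ -5.7746e+5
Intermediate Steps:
m = 175/41149 (m = 350/82298 = 350*(1/82298) = 175/41149 ≈ 0.0042528)
-432237 - (m - 1*(-145220)) = -432237 - (175/41149 - 1*(-145220)) = -432237 - (175/41149 + 145220) = -432237 - 1*5975657955/41149 = -432237 - 5975657955/41149 = -23761778268/41149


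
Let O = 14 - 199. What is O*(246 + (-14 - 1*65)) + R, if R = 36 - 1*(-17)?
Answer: -30842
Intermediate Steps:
O = -185
R = 53 (R = 36 + 17 = 53)
O*(246 + (-14 - 1*65)) + R = -185*(246 + (-14 - 1*65)) + 53 = -185*(246 + (-14 - 65)) + 53 = -185*(246 - 79) + 53 = -185*167 + 53 = -30895 + 53 = -30842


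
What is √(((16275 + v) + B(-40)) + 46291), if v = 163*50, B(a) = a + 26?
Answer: √70702 ≈ 265.90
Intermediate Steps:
B(a) = 26 + a
v = 8150
√(((16275 + v) + B(-40)) + 46291) = √(((16275 + 8150) + (26 - 40)) + 46291) = √((24425 - 14) + 46291) = √(24411 + 46291) = √70702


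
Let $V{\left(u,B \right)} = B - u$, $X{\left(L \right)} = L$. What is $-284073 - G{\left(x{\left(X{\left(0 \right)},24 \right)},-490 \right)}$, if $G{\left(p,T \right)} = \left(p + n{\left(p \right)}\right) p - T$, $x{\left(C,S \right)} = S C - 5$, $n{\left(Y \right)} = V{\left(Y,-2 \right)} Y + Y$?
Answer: $-284688$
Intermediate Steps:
$n{\left(Y \right)} = Y + Y \left(-2 - Y\right)$ ($n{\left(Y \right)} = \left(-2 - Y\right) Y + Y = Y \left(-2 - Y\right) + Y = Y + Y \left(-2 - Y\right)$)
$x{\left(C,S \right)} = -5 + C S$ ($x{\left(C,S \right)} = C S - 5 = -5 + C S$)
$G{\left(p,T \right)} = - T + p \left(p - p \left(1 + p\right)\right)$ ($G{\left(p,T \right)} = \left(p - p \left(1 + p\right)\right) p - T = p \left(p - p \left(1 + p\right)\right) - T = - T + p \left(p - p \left(1 + p\right)\right)$)
$-284073 - G{\left(x{\left(X{\left(0 \right)},24 \right)},-490 \right)} = -284073 - \left(\left(-1\right) \left(-490\right) - \left(-5 + 0 \cdot 24\right)^{3}\right) = -284073 - \left(490 - \left(-5 + 0\right)^{3}\right) = -284073 - \left(490 - \left(-5\right)^{3}\right) = -284073 - \left(490 - -125\right) = -284073 - \left(490 + 125\right) = -284073 - 615 = -284688$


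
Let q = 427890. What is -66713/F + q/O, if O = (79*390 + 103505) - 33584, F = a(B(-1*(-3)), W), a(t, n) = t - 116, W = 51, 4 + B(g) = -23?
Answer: 2260418491/4801511 ≈ 470.77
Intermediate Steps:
B(g) = -27 (B(g) = -4 - 23 = -27)
a(t, n) = -116 + t
F = -143 (F = -116 - 27 = -143)
O = 100731 (O = (30810 + 103505) - 33584 = 134315 - 33584 = 100731)
-66713/F + q/O = -66713/(-143) + 427890/100731 = -66713*(-1/143) + 427890*(1/100731) = 66713/143 + 142630/33577 = 2260418491/4801511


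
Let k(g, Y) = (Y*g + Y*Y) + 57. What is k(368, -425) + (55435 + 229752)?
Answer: 309469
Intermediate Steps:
k(g, Y) = 57 + Y² + Y*g (k(g, Y) = (Y*g + Y²) + 57 = (Y² + Y*g) + 57 = 57 + Y² + Y*g)
k(368, -425) + (55435 + 229752) = (57 + (-425)² - 425*368) + (55435 + 229752) = (57 + 180625 - 156400) + 285187 = 24282 + 285187 = 309469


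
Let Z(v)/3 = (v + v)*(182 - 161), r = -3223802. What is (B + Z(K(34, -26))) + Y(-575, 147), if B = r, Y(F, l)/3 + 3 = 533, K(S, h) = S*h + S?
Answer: -3329312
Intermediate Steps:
K(S, h) = S + S*h
Y(F, l) = 1590 (Y(F, l) = -9 + 3*533 = -9 + 1599 = 1590)
Z(v) = 126*v (Z(v) = 3*((v + v)*(182 - 161)) = 3*((2*v)*21) = 3*(42*v) = 126*v)
B = -3223802
(B + Z(K(34, -26))) + Y(-575, 147) = (-3223802 + 126*(34*(1 - 26))) + 1590 = (-3223802 + 126*(34*(-25))) + 1590 = (-3223802 + 126*(-850)) + 1590 = (-3223802 - 107100) + 1590 = -3330902 + 1590 = -3329312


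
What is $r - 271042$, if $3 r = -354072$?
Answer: $-389066$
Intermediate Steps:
$r = -118024$ ($r = \frac{1}{3} \left(-354072\right) = -118024$)
$r - 271042 = -118024 - 271042 = -389066$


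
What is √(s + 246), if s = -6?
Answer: 4*√15 ≈ 15.492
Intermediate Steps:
√(s + 246) = √(-6 + 246) = √240 = 4*√15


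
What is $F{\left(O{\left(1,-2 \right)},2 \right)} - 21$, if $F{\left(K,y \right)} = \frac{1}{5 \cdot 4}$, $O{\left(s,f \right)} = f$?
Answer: $- \frac{419}{20} \approx -20.95$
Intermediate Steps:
$F{\left(K,y \right)} = \frac{1}{20}$
$F{\left(O{\left(1,-2 \right)},2 \right)} - 21 = \frac{1}{20} - 21 = - \frac{419}{20}$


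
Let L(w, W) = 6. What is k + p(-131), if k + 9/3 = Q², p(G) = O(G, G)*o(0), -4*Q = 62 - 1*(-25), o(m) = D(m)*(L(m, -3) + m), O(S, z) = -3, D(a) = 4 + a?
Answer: 6369/16 ≈ 398.06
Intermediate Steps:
o(m) = (4 + m)*(6 + m)
Q = -87/4 (Q = -(62 - 1*(-25))/4 = -(62 + 25)/4 = -¼*87 = -87/4 ≈ -21.750)
p(G) = -72 (p(G) = -3*(4 + 0)*(6 + 0) = -12*6 = -3*24 = -72)
k = 7521/16 (k = -3 + (-87/4)² = -3 + 7569/16 = 7521/16 ≈ 470.06)
k + p(-131) = 7521/16 - 72 = 6369/16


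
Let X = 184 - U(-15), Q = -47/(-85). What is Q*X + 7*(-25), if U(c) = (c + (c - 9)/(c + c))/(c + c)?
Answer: -937387/12750 ≈ -73.521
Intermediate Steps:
Q = 47/85 (Q = -47*(-1/85) = 47/85 ≈ 0.55294)
U(c) = (c + (-9 + c)/(2*c))/(2*c) (U(c) = (c + (-9 + c)/((2*c)))/((2*c)) = (c + (-9 + c)*(1/(2*c)))*(1/(2*c)) = (c + (-9 + c)/(2*c))*(1/(2*c)) = (c + (-9 + c)/(2*c))/(2*c))
X = 27529/150 (X = 184 - (-9 - 15 + 2*(-15)²)/(4*(-15)²) = 184 - (-9 - 15 + 2*225)/(4*225) = 184 - (-9 - 15 + 450)/(4*225) = 184 - 426/(4*225) = 184 - 1*71/150 = 184 - 71/150 = 27529/150 ≈ 183.53)
Q*X + 7*(-25) = (47/85)*(27529/150) + 7*(-25) = 1293863/12750 - 175 = -937387/12750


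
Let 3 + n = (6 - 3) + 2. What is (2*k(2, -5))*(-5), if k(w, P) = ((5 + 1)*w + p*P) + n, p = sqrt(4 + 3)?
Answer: -140 + 50*sqrt(7) ≈ -7.7124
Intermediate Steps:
p = sqrt(7) ≈ 2.6458
n = 2 (n = -3 + ((6 - 3) + 2) = -3 + (3 + 2) = -3 + 5 = 2)
k(w, P) = 2 + 6*w + P*sqrt(7) (k(w, P) = ((5 + 1)*w + sqrt(7)*P) + 2 = (6*w + P*sqrt(7)) + 2 = 2 + 6*w + P*sqrt(7))
(2*k(2, -5))*(-5) = (2*(2 + 6*2 - 5*sqrt(7)))*(-5) = (2*(2 + 12 - 5*sqrt(7)))*(-5) = (2*(14 - 5*sqrt(7)))*(-5) = (28 - 10*sqrt(7))*(-5) = -140 + 50*sqrt(7)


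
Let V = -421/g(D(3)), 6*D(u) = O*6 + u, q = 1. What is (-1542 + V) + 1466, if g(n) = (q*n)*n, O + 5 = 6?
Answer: -2368/9 ≈ -263.11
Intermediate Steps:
O = 1 (O = -5 + 6 = 1)
D(u) = 1 + u/6 (D(u) = (1*6 + u)/6 = (6 + u)/6 = 1 + u/6)
g(n) = n² (g(n) = (1*n)*n = n*n = n²)
V = -1684/9 (V = -421/(1 + (⅙)*3)² = -421/(1 + ½)² = -421/((3/2)²) = -421/9/4 = -421*4/9 = -1684/9 ≈ -187.11)
(-1542 + V) + 1466 = (-1542 - 1684/9) + 1466 = -15562/9 + 1466 = -2368/9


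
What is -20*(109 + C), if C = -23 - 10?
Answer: -1520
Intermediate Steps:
C = -33
-20*(109 + C) = -20*(109 - 33) = -20*76 = -1520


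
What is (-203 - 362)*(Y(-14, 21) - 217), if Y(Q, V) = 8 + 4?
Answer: 115825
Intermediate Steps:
Y(Q, V) = 12
(-203 - 362)*(Y(-14, 21) - 217) = (-203 - 362)*(12 - 217) = -565*(-205) = 115825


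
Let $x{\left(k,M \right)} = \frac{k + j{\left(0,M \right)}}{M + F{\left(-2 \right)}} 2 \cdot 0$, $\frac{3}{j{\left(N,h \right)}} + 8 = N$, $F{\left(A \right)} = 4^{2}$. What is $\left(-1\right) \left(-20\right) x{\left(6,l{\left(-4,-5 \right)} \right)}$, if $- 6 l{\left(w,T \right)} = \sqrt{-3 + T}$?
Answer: $0$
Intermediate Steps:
$l{\left(w,T \right)} = - \frac{\sqrt{-3 + T}}{6}$
$F{\left(A \right)} = 16$
$j{\left(N,h \right)} = \frac{3}{-8 + N}$
$x{\left(k,M \right)} = 0$ ($x{\left(k,M \right)} = \frac{k + \frac{3}{-8 + 0}}{M + 16} \cdot 2 \cdot 0 = \frac{k + \frac{3}{-8}}{16 + M} 2 \cdot 0 = \frac{k + 3 \left(- \frac{1}{8}\right)}{16 + M} 2 \cdot 0 = \frac{k - \frac{3}{8}}{16 + M} 2 \cdot 0 = \frac{- \frac{3}{8} + k}{16 + M} 2 \cdot 0 = \frac{2 \left(- \frac{3}{8} + k\right)}{16 + M} 0 = 0$)
$\left(-1\right) \left(-20\right) x{\left(6,l{\left(-4,-5 \right)} \right)} = \left(-1\right) \left(-20\right) 0 = 20 \cdot 0 = 0$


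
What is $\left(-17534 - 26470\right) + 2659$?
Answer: $-41345$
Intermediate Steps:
$\left(-17534 - 26470\right) + 2659 = -44004 + 2659 = -41345$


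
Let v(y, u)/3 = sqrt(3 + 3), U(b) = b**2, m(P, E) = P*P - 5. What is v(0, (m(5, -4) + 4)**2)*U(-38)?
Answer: 4332*sqrt(6) ≈ 10611.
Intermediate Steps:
m(P, E) = -5 + P**2 (m(P, E) = P**2 - 5 = -5 + P**2)
v(y, u) = 3*sqrt(6) (v(y, u) = 3*sqrt(3 + 3) = 3*sqrt(6))
v(0, (m(5, -4) + 4)**2)*U(-38) = (3*sqrt(6))*(-38)**2 = (3*sqrt(6))*1444 = 4332*sqrt(6)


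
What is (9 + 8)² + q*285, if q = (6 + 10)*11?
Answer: 50449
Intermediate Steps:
q = 176 (q = 16*11 = 176)
(9 + 8)² + q*285 = (9 + 8)² + 176*285 = 17² + 50160 = 289 + 50160 = 50449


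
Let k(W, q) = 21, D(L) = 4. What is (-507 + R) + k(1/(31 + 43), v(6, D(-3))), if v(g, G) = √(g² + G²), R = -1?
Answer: -487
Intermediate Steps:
v(g, G) = √(G² + g²)
(-507 + R) + k(1/(31 + 43), v(6, D(-3))) = (-507 - 1) + 21 = -508 + 21 = -487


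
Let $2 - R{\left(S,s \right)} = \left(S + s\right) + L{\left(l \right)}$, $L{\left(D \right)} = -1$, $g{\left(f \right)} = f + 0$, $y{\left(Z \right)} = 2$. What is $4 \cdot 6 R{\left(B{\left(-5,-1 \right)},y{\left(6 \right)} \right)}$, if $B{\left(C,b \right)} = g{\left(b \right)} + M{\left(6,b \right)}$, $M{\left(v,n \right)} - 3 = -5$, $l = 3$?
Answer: $96$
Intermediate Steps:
$g{\left(f \right)} = f$
$M{\left(v,n \right)} = -2$ ($M{\left(v,n \right)} = 3 - 5 = -2$)
$B{\left(C,b \right)} = -2 + b$ ($B{\left(C,b \right)} = b - 2 = -2 + b$)
$R{\left(S,s \right)} = 3 - S - s$ ($R{\left(S,s \right)} = 2 - \left(\left(S + s\right) - 1\right) = 2 - \left(-1 + S + s\right) = 3 - S - s$)
$4 \cdot 6 R{\left(B{\left(-5,-1 \right)},y{\left(6 \right)} \right)} = 4 \cdot 6 \left(3 - \left(-2 - 1\right) - 2\right) = 24 \left(3 - -3 - 2\right) = 24 \left(3 + 3 - 2\right) = 24 \cdot 4 = 96$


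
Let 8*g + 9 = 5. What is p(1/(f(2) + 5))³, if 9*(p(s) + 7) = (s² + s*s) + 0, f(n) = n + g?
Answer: -1204210547119/3518743761 ≈ -342.23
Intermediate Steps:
g = -½ (g = -9/8 + (⅛)*5 = -9/8 + 5/8 = -½ ≈ -0.50000)
f(n) = -½ + n (f(n) = n - ½ = -½ + n)
p(s) = -7 + 2*s²/9 (p(s) = -7 + ((s² + s*s) + 0)/9 = -7 + ((s² + s²) + 0)/9 = -7 + (2*s² + 0)/9 = -7 + (2*s²)/9 = -7 + 2*s²/9)
p(1/(f(2) + 5))³ = (-7 + 2*(1/((-½ + 2) + 5))²/9)³ = (-7 + 2*(1/(3/2 + 5))²/9)³ = (-7 + 2*(1/(13/2))²/9)³ = (-7 + 2*(2/13)²/9)³ = (-7 + (2/9)*(4/169))³ = (-7 + 8/1521)³ = (-10639/1521)³ = -1204210547119/3518743761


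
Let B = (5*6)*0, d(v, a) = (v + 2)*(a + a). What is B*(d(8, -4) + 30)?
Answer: 0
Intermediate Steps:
d(v, a) = 2*a*(2 + v) (d(v, a) = (2 + v)*(2*a) = 2*a*(2 + v))
B = 0 (B = 30*0 = 0)
B*(d(8, -4) + 30) = 0*(2*(-4)*(2 + 8) + 30) = 0*(2*(-4)*10 + 30) = 0*(-80 + 30) = 0*(-50) = 0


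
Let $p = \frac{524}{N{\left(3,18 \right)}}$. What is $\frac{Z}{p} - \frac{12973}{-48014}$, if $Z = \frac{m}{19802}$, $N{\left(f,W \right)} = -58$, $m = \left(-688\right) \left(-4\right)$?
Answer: $\frac{15868407835}{62275646434} \approx 0.25481$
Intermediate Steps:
$m = 2752$
$Z = \frac{1376}{9901}$ ($Z = \frac{2752}{19802} = 2752 \cdot \frac{1}{19802} = \frac{1376}{9901} \approx 0.13898$)
$p = - \frac{262}{29}$ ($p = \frac{524}{-58} = 524 \left(- \frac{1}{58}\right) = - \frac{262}{29} \approx -9.0345$)
$\frac{Z}{p} - \frac{12973}{-48014} = \frac{1376}{9901 \left(- \frac{262}{29}\right)} - \frac{12973}{-48014} = \frac{1376}{9901} \left(- \frac{29}{262}\right) - - \frac{12973}{48014} = - \frac{19952}{1297031} + \frac{12973}{48014} = \frac{15868407835}{62275646434}$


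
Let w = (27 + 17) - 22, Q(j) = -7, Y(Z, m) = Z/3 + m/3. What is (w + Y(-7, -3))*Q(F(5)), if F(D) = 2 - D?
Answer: -392/3 ≈ -130.67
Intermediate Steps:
Y(Z, m) = Z/3 + m/3 (Y(Z, m) = Z*(⅓) + m*(⅓) = Z/3 + m/3)
w = 22 (w = 44 - 22 = 22)
(w + Y(-7, -3))*Q(F(5)) = (22 + ((⅓)*(-7) + (⅓)*(-3)))*(-7) = (22 + (-7/3 - 1))*(-7) = (22 - 10/3)*(-7) = (56/3)*(-7) = -392/3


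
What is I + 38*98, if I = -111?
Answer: 3613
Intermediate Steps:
I + 38*98 = -111 + 38*98 = -111 + 3724 = 3613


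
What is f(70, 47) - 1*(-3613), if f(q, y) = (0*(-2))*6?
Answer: 3613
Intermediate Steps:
f(q, y) = 0 (f(q, y) = 0*6 = 0)
f(70, 47) - 1*(-3613) = 0 - 1*(-3613) = 0 + 3613 = 3613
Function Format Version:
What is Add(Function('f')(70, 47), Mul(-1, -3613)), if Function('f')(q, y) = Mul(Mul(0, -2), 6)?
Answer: 3613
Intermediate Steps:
Function('f')(q, y) = 0 (Function('f')(q, y) = Mul(0, 6) = 0)
Add(Function('f')(70, 47), Mul(-1, -3613)) = Add(0, Mul(-1, -3613)) = Add(0, 3613) = 3613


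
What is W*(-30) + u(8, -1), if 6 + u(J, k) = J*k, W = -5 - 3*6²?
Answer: 3376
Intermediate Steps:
W = -113 (W = -5 - 3*36 = -5 - 108 = -113)
u(J, k) = -6 + J*k
W*(-30) + u(8, -1) = -113*(-30) + (-6 + 8*(-1)) = 3390 + (-6 - 8) = 3390 - 14 = 3376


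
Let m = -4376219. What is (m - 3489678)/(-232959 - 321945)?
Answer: 7865897/554904 ≈ 14.175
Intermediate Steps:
(m - 3489678)/(-232959 - 321945) = (-4376219 - 3489678)/(-232959 - 321945) = -7865897/(-554904) = -7865897*(-1/554904) = 7865897/554904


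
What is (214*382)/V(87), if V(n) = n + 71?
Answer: 40874/79 ≈ 517.39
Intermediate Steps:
V(n) = 71 + n
(214*382)/V(87) = (214*382)/(71 + 87) = 81748/158 = 81748*(1/158) = 40874/79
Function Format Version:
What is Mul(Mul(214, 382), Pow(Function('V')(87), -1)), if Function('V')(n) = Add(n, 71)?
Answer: Rational(40874, 79) ≈ 517.39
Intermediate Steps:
Function('V')(n) = Add(71, n)
Mul(Mul(214, 382), Pow(Function('V')(87), -1)) = Mul(Mul(214, 382), Pow(Add(71, 87), -1)) = Mul(81748, Pow(158, -1)) = Mul(81748, Rational(1, 158)) = Rational(40874, 79)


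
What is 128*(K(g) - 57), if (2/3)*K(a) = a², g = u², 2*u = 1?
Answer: -7284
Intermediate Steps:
u = ½ (u = (½)*1 = ½ ≈ 0.50000)
g = ¼ (g = (½)² = ¼ ≈ 0.25000)
K(a) = 3*a²/2
128*(K(g) - 57) = 128*(3*(¼)²/2 - 57) = 128*((3/2)*(1/16) - 57) = 128*(3/32 - 57) = 128*(-1821/32) = -7284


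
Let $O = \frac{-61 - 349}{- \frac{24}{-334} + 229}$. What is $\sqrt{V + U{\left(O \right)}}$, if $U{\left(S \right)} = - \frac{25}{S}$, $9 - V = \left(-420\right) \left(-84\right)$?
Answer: $\frac{i \sqrt{6611597387506}}{13694} \approx 187.77 i$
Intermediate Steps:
$O = - \frac{13694}{7651}$ ($O = - \frac{410}{\left(-24\right) \left(- \frac{1}{334}\right) + 229} = - \frac{410}{\frac{12}{167} + 229} = - \frac{410}{\frac{38255}{167}} = \left(-410\right) \frac{167}{38255} = - \frac{13694}{7651} \approx -1.7898$)
$V = -35271$ ($V = 9 - \left(-420\right) \left(-84\right) = 9 - 35280 = -35271$)
$\sqrt{V + U{\left(O \right)}} = \sqrt{-35271 - \frac{25}{- \frac{13694}{7651}}} = \sqrt{-35271 - - \frac{191275}{13694}} = \sqrt{-35271 + \frac{191275}{13694}} = \sqrt{- \frac{482809799}{13694}} = \frac{i \sqrt{6611597387506}}{13694}$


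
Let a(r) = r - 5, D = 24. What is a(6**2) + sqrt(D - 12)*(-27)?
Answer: 31 - 54*sqrt(3) ≈ -62.531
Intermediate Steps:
a(r) = -5 + r
a(6**2) + sqrt(D - 12)*(-27) = (-5 + 6**2) + sqrt(24 - 12)*(-27) = (-5 + 36) + sqrt(12)*(-27) = 31 + (2*sqrt(3))*(-27) = 31 - 54*sqrt(3)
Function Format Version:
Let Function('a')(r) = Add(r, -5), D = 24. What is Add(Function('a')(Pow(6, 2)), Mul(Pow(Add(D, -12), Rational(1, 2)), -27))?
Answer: Add(31, Mul(-54, Pow(3, Rational(1, 2)))) ≈ -62.531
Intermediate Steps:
Function('a')(r) = Add(-5, r)
Add(Function('a')(Pow(6, 2)), Mul(Pow(Add(D, -12), Rational(1, 2)), -27)) = Add(Add(-5, Pow(6, 2)), Mul(Pow(Add(24, -12), Rational(1, 2)), -27)) = Add(Add(-5, 36), Mul(Pow(12, Rational(1, 2)), -27)) = Add(31, Mul(Mul(2, Pow(3, Rational(1, 2))), -27)) = Add(31, Mul(-54, Pow(3, Rational(1, 2))))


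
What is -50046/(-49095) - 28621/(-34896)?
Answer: 116724193/63452560 ≈ 1.8396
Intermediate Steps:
-50046/(-49095) - 28621/(-34896) = -50046*(-1/49095) - 28621*(-1/34896) = 16682/16365 + 28621/34896 = 116724193/63452560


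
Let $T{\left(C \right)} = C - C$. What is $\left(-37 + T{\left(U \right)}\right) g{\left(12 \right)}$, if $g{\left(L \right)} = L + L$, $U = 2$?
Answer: $-888$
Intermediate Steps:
$g{\left(L \right)} = 2 L$
$T{\left(C \right)} = 0$
$\left(-37 + T{\left(U \right)}\right) g{\left(12 \right)} = \left(-37 + 0\right) 2 \cdot 12 = \left(-37\right) 24 = -888$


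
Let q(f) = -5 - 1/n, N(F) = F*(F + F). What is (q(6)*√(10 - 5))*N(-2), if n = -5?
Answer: -192*√5/5 ≈ -85.865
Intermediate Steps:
N(F) = 2*F² (N(F) = F*(2*F) = 2*F²)
q(f) = -24/5 (q(f) = -5 - 1/(-5) = -5 - 1*(-⅕) = -5 + ⅕ = -24/5)
(q(6)*√(10 - 5))*N(-2) = (-24*√(10 - 5)/5)*(2*(-2)²) = (-24*√5/5)*(2*4) = -24*√5/5*8 = -192*√5/5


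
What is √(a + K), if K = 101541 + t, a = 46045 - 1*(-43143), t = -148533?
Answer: 2*√10549 ≈ 205.42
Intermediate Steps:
a = 89188 (a = 46045 + 43143 = 89188)
K = -46992 (K = 101541 - 148533 = -46992)
√(a + K) = √(89188 - 46992) = √42196 = 2*√10549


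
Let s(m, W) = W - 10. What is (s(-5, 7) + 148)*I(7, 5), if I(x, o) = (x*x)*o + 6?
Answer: 36395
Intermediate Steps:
I(x, o) = 6 + o*x² (I(x, o) = x²*o + 6 = o*x² + 6 = 6 + o*x²)
s(m, W) = -10 + W
(s(-5, 7) + 148)*I(7, 5) = ((-10 + 7) + 148)*(6 + 5*7²) = (-3 + 148)*(6 + 5*49) = 145*(6 + 245) = 145*251 = 36395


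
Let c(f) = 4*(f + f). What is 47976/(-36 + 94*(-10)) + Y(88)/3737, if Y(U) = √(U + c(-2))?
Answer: -5997/122 + 6*√2/3737 ≈ -49.153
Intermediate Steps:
c(f) = 8*f (c(f) = 4*(2*f) = 8*f)
Y(U) = √(-16 + U) (Y(U) = √(U + 8*(-2)) = √(U - 16) = √(-16 + U))
47976/(-36 + 94*(-10)) + Y(88)/3737 = 47976/(-36 + 94*(-10)) + √(-16 + 88)/3737 = 47976/(-36 - 940) + √72*(1/3737) = 47976/(-976) + (6*√2)*(1/3737) = 47976*(-1/976) + 6*√2/3737 = -5997/122 + 6*√2/3737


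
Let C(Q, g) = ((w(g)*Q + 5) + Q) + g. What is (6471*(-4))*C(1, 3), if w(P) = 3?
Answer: -310608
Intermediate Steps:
C(Q, g) = 5 + g + 4*Q (C(Q, g) = ((3*Q + 5) + Q) + g = ((5 + 3*Q) + Q) + g = (5 + 4*Q) + g = 5 + g + 4*Q)
(6471*(-4))*C(1, 3) = (6471*(-4))*(5 + 3 + 4*1) = -25884*(5 + 3 + 4) = -25884*12 = -310608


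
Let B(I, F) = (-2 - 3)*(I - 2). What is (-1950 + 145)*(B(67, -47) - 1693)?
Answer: 3642490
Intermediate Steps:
B(I, F) = 10 - 5*I (B(I, F) = -5*(-2 + I) = 10 - 5*I)
(-1950 + 145)*(B(67, -47) - 1693) = (-1950 + 145)*((10 - 5*67) - 1693) = -1805*((10 - 335) - 1693) = -1805*(-325 - 1693) = -1805*(-2018) = 3642490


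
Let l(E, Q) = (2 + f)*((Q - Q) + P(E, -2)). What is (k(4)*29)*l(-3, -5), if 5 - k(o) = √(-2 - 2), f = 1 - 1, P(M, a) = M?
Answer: -870 + 348*I ≈ -870.0 + 348.0*I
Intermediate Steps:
f = 0
l(E, Q) = 2*E (l(E, Q) = (2 + 0)*((Q - Q) + E) = 2*(0 + E) = 2*E)
k(o) = 5 - 2*I (k(o) = 5 - √(-2 - 2) = 5 - √(-4) = 5 - 2*I)
(k(4)*29)*l(-3, -5) = ((5 - 2*I)*29)*(2*(-3)) = (145 - 58*I)*(-6) = -870 + 348*I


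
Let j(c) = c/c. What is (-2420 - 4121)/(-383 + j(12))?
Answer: 6541/382 ≈ 17.123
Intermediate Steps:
j(c) = 1
(-2420 - 4121)/(-383 + j(12)) = (-2420 - 4121)/(-383 + 1) = -6541/(-382) = -6541*(-1/382) = 6541/382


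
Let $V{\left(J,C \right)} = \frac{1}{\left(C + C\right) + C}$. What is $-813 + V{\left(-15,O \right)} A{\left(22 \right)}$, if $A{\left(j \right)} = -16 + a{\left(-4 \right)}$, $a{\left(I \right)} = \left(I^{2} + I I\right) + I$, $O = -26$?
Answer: $- \frac{10571}{13} \approx -813.15$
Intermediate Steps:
$V{\left(J,C \right)} = \frac{1}{3 C}$ ($V{\left(J,C \right)} = \frac{1}{2 C + C} = \frac{1}{3 C}$)
$a{\left(I \right)} = I + 2 I^{2}$ ($a{\left(I \right)} = \left(I^{2} + I^{2}\right) + I = 2 I^{2} + I = I + 2 I^{2}$)
$A{\left(j \right)} = 12$ ($A{\left(j \right)} = -16 - 4 \left(1 + 2 \left(-4\right)\right) = -16 - 4 \left(1 - 8\right) = -16 - -28 = -16 + 28 = 12$)
$-813 + V{\left(-15,O \right)} A{\left(22 \right)} = -813 + \frac{1}{3 \left(-26\right)} 12 = -813 + \frac{1}{3} \left(- \frac{1}{26}\right) 12 = -813 - \frac{2}{13} = - \frac{10571}{13}$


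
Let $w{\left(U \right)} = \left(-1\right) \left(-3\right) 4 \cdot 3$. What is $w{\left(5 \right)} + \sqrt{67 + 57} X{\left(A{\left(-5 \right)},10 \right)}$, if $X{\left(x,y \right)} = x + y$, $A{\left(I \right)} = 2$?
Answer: $36 + 24 \sqrt{31} \approx 169.63$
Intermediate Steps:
$w{\left(U \right)} = 36$ ($w{\left(U \right)} = 3 \cdot 4 \cdot 3 = 12 \cdot 3 = 36$)
$w{\left(5 \right)} + \sqrt{67 + 57} X{\left(A{\left(-5 \right)},10 \right)} = 36 + \sqrt{67 + 57} \left(2 + 10\right) = 36 + \sqrt{124} \cdot 12 = 36 + 2 \sqrt{31} \cdot 12 = 36 + 24 \sqrt{31}$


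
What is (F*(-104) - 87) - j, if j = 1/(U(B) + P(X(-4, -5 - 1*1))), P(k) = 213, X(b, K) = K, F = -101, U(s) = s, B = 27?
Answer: 2500079/240 ≈ 10417.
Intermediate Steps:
j = 1/240 (j = 1/(27 + 213) = 1/240 ≈ 0.0041667)
(F*(-104) - 87) - j = (-101*(-104) - 87) - 1*1/240 = (10504 - 87) - 1/240 = 10417 - 1/240 = 2500079/240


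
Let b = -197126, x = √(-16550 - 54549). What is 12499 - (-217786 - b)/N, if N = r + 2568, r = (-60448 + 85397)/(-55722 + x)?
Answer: 51201971853795090935/4093849938895877 + 721624876*I*√1451/4093849938895877 ≈ 12507.0 + 6.7145e-6*I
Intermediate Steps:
x = 7*I*√1451 (x = √(-71099) = 7*I*√1451 ≈ 266.64*I)
r = 24949/(-55722 + 7*I*√1451) (r = (-60448 + 85397)/(-55722 + 7*I*√1451) = 24949/(-55722 + 7*I*√1451) ≈ -0.44773 - 0.0021425*I)
N = 7972281591366/3105012383 - 174643*I*√1451/3105012383 (N = (-1390208178/3105012383 - 174643*I*√1451/3105012383) + 2568 = 7972281591366/3105012383 - 174643*I*√1451/3105012383 ≈ 2567.6 - 0.0021425*I)
12499 - (-217786 - b)/N = 12499 - (-217786 - 1*(-197126))/(7972281591366/3105012383 - 174643*I*√1451/3105012383) = 12499 - (-217786 + 197126)/(7972281591366/3105012383 - 174643*I*√1451/3105012383) = 12499 - (-20660)/(7972281591366/3105012383 - 174643*I*√1451/3105012383) = 12499 + 20660/(7972281591366/3105012383 - 174643*I*√1451/3105012383)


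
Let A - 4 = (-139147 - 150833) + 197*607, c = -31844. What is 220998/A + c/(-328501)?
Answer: -22390647310/18658528299 ≈ -1.2000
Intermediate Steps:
A = -170397 (A = 4 + ((-139147 - 150833) + 197*607) = 4 + (-289980 + 119579) = 4 - 170401 = -170397)
220998/A + c/(-328501) = 220998/(-170397) - 31844/(-328501) = 220998*(-1/170397) - 31844*(-1/328501) = -73666/56799 + 31844/328501 = -22390647310/18658528299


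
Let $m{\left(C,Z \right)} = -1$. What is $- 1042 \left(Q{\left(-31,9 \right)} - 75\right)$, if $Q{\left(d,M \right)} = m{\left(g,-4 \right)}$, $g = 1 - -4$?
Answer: $79192$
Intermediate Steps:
$g = 5$ ($g = 1 + 4 = 5$)
$Q{\left(d,M \right)} = -1$
$- 1042 \left(Q{\left(-31,9 \right)} - 75\right) = - 1042 \left(-1 - 75\right) = \left(-1042\right) \left(-76\right) = 79192$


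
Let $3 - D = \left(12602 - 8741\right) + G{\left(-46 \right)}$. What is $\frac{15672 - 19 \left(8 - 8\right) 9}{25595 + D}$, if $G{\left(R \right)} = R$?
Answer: $\frac{5224}{7261} \approx 0.71946$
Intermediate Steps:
$D = -3812$ ($D = 3 - \left(\left(12602 - 8741\right) - 46\right) = 3 - \left(3861 - 46\right) = 3 - 3815 = -3812$)
$\frac{15672 - 19 \left(8 - 8\right) 9}{25595 + D} = \frac{15672 - 19 \left(8 - 8\right) 9}{25595 - 3812} = \frac{15672 - 19 \cdot 0 \cdot 9}{21783} = \left(15672 - 0\right) \frac{1}{21783} = \left(15672 + 0\right) \frac{1}{21783} = 15672 \cdot \frac{1}{21783} = \frac{5224}{7261}$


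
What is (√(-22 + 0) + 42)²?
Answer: (42 + I*√22)² ≈ 1742.0 + 394.0*I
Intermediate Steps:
(√(-22 + 0) + 42)² = (√(-22) + 42)² = (I*√22 + 42)² = (42 + I*√22)²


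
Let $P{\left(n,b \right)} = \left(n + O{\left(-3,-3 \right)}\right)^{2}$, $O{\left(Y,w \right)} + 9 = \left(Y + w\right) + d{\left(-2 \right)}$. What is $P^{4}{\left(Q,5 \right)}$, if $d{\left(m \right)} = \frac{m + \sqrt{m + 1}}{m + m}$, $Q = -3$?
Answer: $\frac{\left(70 + i\right)^{8}}{65536} \approx 8.7462 \cdot 10^{9} + 1.0039 \cdot 10^{9} i$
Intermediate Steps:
$d{\left(m \right)} = \frac{m + \sqrt{1 + m}}{2 m}$
$O{\left(Y,w \right)} = - \frac{17}{2} + Y + w - \frac{i}{4}$ ($O{\left(Y,w \right)} = -9 + \left(\left(Y + w\right) + \frac{-2 + \sqrt{1 - 2}}{2 \left(-2\right)}\right) = -9 + \left(\left(Y + w\right) + \frac{1}{2} \left(- \frac{1}{2}\right) \left(-2 + \sqrt{-1}\right)\right) = -9 + \left(\left(Y + w\right) + \frac{1}{2} \left(- \frac{1}{2}\right) \left(-2 + i\right)\right) = -9 + \left(\left(Y + w\right) + \left(\frac{1}{2} - \frac{i}{4}\right)\right) = -9 + \left(\frac{1}{2} + Y + w - \frac{i}{4}\right) = - \frac{17}{2} + Y + w - \frac{i}{4}$)
$P{\left(n,b \right)} = \left(- \frac{29}{2} + n - \frac{i}{4}\right)^{2}$ ($P{\left(n,b \right)} = \left(n - \left(\frac{29}{2} + \frac{i}{4}\right)\right)^{2} = \left(- \frac{29}{2} + n - \frac{i}{4}\right)^{2}$)
$P^{4}{\left(Q,5 \right)} = \left(\frac{\left(-58 - i + 4 \left(-3\right)\right)^{2}}{16}\right)^{4} = \left(\frac{\left(-58 - i - 12\right)^{2}}{16}\right)^{4} = \left(\frac{\left(-70 - i\right)^{2}}{16}\right)^{4} = \frac{\left(-70 - i\right)^{8}}{65536}$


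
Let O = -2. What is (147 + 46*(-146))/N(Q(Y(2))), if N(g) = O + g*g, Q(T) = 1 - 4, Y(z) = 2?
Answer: -6569/7 ≈ -938.43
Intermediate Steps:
Q(T) = -3
N(g) = -2 + g² (N(g) = -2 + g*g = -2 + g²)
(147 + 46*(-146))/N(Q(Y(2))) = (147 + 46*(-146))/(-2 + (-3)²) = (147 - 6716)/(-2 + 9) = -6569/7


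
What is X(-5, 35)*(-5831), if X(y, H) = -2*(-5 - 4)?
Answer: -104958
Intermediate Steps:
X(y, H) = 18 (X(y, H) = -2*(-9) = 18)
X(-5, 35)*(-5831) = 18*(-5831) = -104958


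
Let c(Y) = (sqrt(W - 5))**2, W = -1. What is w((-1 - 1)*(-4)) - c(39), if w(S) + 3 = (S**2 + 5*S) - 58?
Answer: 49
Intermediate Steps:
c(Y) = -6 (c(Y) = (sqrt(-1 - 5))**2 = (sqrt(-6))**2 = (I*sqrt(6))**2 = -6)
w(S) = -61 + S**2 + 5*S (w(S) = -3 + ((S**2 + 5*S) - 58) = -3 + (-58 + S**2 + 5*S) = -61 + S**2 + 5*S)
w((-1 - 1)*(-4)) - c(39) = (-61 + ((-1 - 1)*(-4))**2 + 5*((-1 - 1)*(-4))) - 1*(-6) = (-61 + (-2*(-4))**2 + 5*(-2*(-4))) + 6 = (-61 + 8**2 + 5*8) + 6 = (-61 + 64 + 40) + 6 = 43 + 6 = 49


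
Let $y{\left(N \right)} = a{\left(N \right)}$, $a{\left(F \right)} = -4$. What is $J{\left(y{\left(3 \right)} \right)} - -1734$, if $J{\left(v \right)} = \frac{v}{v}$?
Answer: $1735$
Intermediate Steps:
$y{\left(N \right)} = -4$
$J{\left(v \right)} = 1$
$J{\left(y{\left(3 \right)} \right)} - -1734 = 1 - -1734 = 1 + 1734 = 1735$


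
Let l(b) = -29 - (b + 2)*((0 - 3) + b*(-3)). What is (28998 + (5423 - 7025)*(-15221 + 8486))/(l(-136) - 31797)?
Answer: 2704617/5611 ≈ 482.02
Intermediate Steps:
l(b) = -29 - (-3 - 3*b)*(2 + b) (l(b) = -29 - (2 + b)*(-3 - 3*b) = -29 - (-3 - 3*b)*(2 + b))
(28998 + (5423 - 7025)*(-15221 + 8486))/(l(-136) - 31797) = (28998 + (5423 - 7025)*(-15221 + 8486))/((-23 + 3*(-136)² + 9*(-136)) - 31797) = (28998 - 1602*(-6735))/((-23 + 3*18496 - 1224) - 31797) = (28998 + 10789470)/((-23 + 55488 - 1224) - 31797) = 10818468/(54241 - 31797) = 10818468/22444 = 10818468*(1/22444) = 2704617/5611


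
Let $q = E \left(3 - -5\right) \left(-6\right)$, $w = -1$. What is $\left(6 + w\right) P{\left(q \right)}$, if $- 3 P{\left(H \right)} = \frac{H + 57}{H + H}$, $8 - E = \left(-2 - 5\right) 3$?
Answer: $- \frac{2225}{2784} \approx -0.79921$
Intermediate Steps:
$E = 29$ ($E = 8 - \left(-2 - 5\right) 3 = 8 - \left(-7\right) 3 = 8 - -21 = 8 + 21 = 29$)
$q = -1392$ ($q = 29 \left(3 - -5\right) \left(-6\right) = 29 \left(3 + 5\right) \left(-6\right) = 29 \cdot 8 \left(-6\right) = 232 \left(-6\right) = -1392$)
$P{\left(H \right)} = - \frac{57 + H}{6 H}$ ($P{\left(H \right)} = - \frac{\left(H + 57\right) \frac{1}{H + H}}{3} = - \frac{\left(57 + H\right) \frac{1}{2 H}}{3} = - \frac{\frac{1}{2} \frac{1}{H} \left(57 + H\right)}{3} = - \frac{57 + H}{6 H}$)
$\left(6 + w\right) P{\left(q \right)} = \left(6 - 1\right) \frac{-57 - -1392}{6 \left(-1392\right)} = 5 \cdot \frac{1}{6} \left(- \frac{1}{1392}\right) \left(-57 + 1392\right) = 5 \cdot \frac{1}{6} \left(- \frac{1}{1392}\right) 1335 = 5 \left(- \frac{445}{2784}\right) = - \frac{2225}{2784}$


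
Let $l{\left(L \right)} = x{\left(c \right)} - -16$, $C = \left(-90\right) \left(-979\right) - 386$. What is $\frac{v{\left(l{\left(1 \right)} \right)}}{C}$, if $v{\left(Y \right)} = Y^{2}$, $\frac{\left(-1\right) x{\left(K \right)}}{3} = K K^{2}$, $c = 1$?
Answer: $\frac{13}{6748} \approx 0.0019265$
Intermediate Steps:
$x{\left(K \right)} = - 3 K^{3}$ ($x{\left(K \right)} = - 3 K K^{2} = - 3 K^{3}$)
$C = 87724$ ($C = 88110 - 386 = 87724$)
$l{\left(L \right)} = 13$ ($l{\left(L \right)} = - 3 \cdot 1^{3} - -16 = \left(-3\right) 1 + 16 = -3 + 16 = 13$)
$\frac{v{\left(l{\left(1 \right)} \right)}}{C} = \frac{13^{2}}{87724} = 169 \cdot \frac{1}{87724} = \frac{13}{6748}$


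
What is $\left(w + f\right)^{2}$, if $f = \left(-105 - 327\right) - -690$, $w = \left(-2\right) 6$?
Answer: $60516$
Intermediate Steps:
$w = -12$
$f = 258$ ($f = \left(-105 - 327\right) + 690 = -432 + 690 = 258$)
$\left(w + f\right)^{2} = \left(-12 + 258\right)^{2} = 246^{2} = 60516$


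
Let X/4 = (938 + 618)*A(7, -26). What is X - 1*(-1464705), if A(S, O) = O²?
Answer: 5672129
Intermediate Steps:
X = 4207424 (X = 4*((938 + 618)*(-26)²) = 4*(1556*676) = 4*1051856 = 4207424)
X - 1*(-1464705) = 4207424 - 1*(-1464705) = 4207424 + 1464705 = 5672129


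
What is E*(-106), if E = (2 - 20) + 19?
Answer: -106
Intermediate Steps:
E = 1 (E = -18 + 19 = 1)
E*(-106) = 1*(-106) = -106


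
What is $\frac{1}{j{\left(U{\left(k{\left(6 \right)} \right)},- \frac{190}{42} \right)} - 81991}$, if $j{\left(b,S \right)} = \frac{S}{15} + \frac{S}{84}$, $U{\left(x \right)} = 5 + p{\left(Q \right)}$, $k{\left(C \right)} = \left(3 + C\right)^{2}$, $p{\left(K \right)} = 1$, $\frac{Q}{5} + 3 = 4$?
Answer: $- \frac{588}{48210917} \approx -1.2196 \cdot 10^{-5}$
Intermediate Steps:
$Q = 5$ ($Q = -15 + 5 \cdot 4 = -15 + 20 = 5$)
$U{\left(x \right)} = 6$ ($U{\left(x \right)} = 5 + 1 = 6$)
$j{\left(b,S \right)} = \frac{11 S}{140}$ ($j{\left(b,S \right)} = S \frac{1}{15} + S \frac{1}{84} = \frac{S}{15} + \frac{S}{84} = \frac{11 S}{140}$)
$\frac{1}{j{\left(U{\left(k{\left(6 \right)} \right)},- \frac{190}{42} \right)} - 81991} = \frac{1}{\frac{11 \left(- \frac{190}{42}\right)}{140} - 81991} = \frac{1}{\frac{11 \left(\left(-190\right) \frac{1}{42}\right)}{140} - 81991} = \frac{1}{\frac{11}{140} \left(- \frac{95}{21}\right) - 81991} = \frac{1}{- \frac{209}{588} - 81991} = \frac{1}{- \frac{48210917}{588}} = - \frac{588}{48210917}$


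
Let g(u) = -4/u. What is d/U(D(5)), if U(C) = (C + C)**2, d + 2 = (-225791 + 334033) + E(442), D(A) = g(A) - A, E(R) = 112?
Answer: 677200/841 ≈ 805.23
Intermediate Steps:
D(A) = -A - 4/A (D(A) = -4/A - A = -A - 4/A)
d = 108352 (d = -2 + ((-225791 + 334033) + 112) = -2 + (108242 + 112) = -2 + 108354 = 108352)
U(C) = 4*C**2 (U(C) = (2*C)**2 = 4*C**2)
d/U(D(5)) = 108352/((4*(-1*5 - 4/5)**2)) = 108352/((4*(-5 - 4*1/5)**2)) = 108352/((4*(-5 - 4/5)**2)) = 108352/((4*(-29/5)**2)) = 108352/((4*(841/25))) = 108352/(3364/25) = 108352*(25/3364) = 677200/841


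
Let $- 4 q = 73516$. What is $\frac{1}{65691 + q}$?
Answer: $\frac{1}{47312} \approx 2.1136 \cdot 10^{-5}$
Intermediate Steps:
$q = -18379$ ($q = \left(- \frac{1}{4}\right) 73516 = -18379$)
$\frac{1}{65691 + q} = \frac{1}{65691 - 18379} = \frac{1}{47312}$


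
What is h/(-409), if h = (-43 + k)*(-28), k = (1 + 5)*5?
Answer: -364/409 ≈ -0.88998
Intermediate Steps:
k = 30 (k = 6*5 = 30)
h = 364 (h = (-43 + 30)*(-28) = -13*(-28) = 364)
h/(-409) = 364/(-409) = 364*(-1/409) = -364/409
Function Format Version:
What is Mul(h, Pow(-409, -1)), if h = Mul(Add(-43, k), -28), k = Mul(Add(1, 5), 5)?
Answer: Rational(-364, 409) ≈ -0.88998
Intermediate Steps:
k = 30 (k = Mul(6, 5) = 30)
h = 364 (h = Mul(Add(-43, 30), -28) = Mul(-13, -28) = 364)
Mul(h, Pow(-409, -1)) = Mul(364, Pow(-409, -1)) = Mul(364, Rational(-1, 409)) = Rational(-364, 409)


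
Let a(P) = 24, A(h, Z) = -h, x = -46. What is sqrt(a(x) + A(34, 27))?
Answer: I*sqrt(10) ≈ 3.1623*I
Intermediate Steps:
sqrt(a(x) + A(34, 27)) = sqrt(24 - 1*34) = sqrt(24 - 34) = sqrt(-10) = I*sqrt(10)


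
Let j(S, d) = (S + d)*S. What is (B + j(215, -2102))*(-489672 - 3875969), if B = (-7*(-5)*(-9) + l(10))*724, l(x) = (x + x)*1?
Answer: 2703575986685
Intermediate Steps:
l(x) = 2*x (l(x) = (2*x)*1 = 2*x)
j(S, d) = S*(S + d)
B = -213580 (B = (-7*(-5)*(-9) + 2*10)*724 = (35*(-9) + 20)*724 = (-315 + 20)*724 = -295*724 = -213580)
(B + j(215, -2102))*(-489672 - 3875969) = (-213580 + 215*(215 - 2102))*(-489672 - 3875969) = (-213580 + 215*(-1887))*(-4365641) = (-213580 - 405705)*(-4365641) = -619285*(-4365641) = 2703575986685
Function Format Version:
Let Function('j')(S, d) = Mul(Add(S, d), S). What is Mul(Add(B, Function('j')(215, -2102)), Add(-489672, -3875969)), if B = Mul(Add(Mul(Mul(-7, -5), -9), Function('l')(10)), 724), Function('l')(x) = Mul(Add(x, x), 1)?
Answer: 2703575986685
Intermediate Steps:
Function('l')(x) = Mul(2, x) (Function('l')(x) = Mul(Mul(2, x), 1) = Mul(2, x))
Function('j')(S, d) = Mul(S, Add(S, d))
B = -213580 (B = Mul(Add(Mul(Mul(-7, -5), -9), Mul(2, 10)), 724) = Mul(Add(Mul(35, -9), 20), 724) = Mul(Add(-315, 20), 724) = Mul(-295, 724) = -213580)
Mul(Add(B, Function('j')(215, -2102)), Add(-489672, -3875969)) = Mul(Add(-213580, Mul(215, Add(215, -2102))), Add(-489672, -3875969)) = Mul(Add(-213580, Mul(215, -1887)), -4365641) = Mul(Add(-213580, -405705), -4365641) = Mul(-619285, -4365641) = 2703575986685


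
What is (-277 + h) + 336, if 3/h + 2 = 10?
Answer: 475/8 ≈ 59.375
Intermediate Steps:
h = 3/8 (h = 3/(-2 + 10) = 3/8 ≈ 0.37500)
(-277 + h) + 336 = (-277 + 3/8) + 336 = -2213/8 + 336 = 475/8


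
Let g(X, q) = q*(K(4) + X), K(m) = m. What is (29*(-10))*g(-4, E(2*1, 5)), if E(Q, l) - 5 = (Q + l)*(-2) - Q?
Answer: 0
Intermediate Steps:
E(Q, l) = 5 - 3*Q - 2*l (E(Q, l) = 5 + ((Q + l)*(-2) - Q) = 5 + ((-2*Q - 2*l) - Q) = 5 + (-3*Q - 2*l) = 5 - 3*Q - 2*l)
g(X, q) = q*(4 + X)
(29*(-10))*g(-4, E(2*1, 5)) = (29*(-10))*((5 - 6 - 2*5)*(4 - 4)) = -290*(5 - 3*2 - 10)*0 = -290*(5 - 6 - 10)*0 = -(-3190)*0 = -290*0 = 0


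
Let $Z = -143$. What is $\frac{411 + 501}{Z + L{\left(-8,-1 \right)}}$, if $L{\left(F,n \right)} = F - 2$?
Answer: $- \frac{304}{51} \approx -5.9608$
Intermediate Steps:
$L{\left(F,n \right)} = -2 + F$
$\frac{411 + 501}{Z + L{\left(-8,-1 \right)}} = \frac{411 + 501}{-143 - 10} = \frac{912}{-143 - 10} = \frac{912}{-153} = 912 \left(- \frac{1}{153}\right) = - \frac{304}{51}$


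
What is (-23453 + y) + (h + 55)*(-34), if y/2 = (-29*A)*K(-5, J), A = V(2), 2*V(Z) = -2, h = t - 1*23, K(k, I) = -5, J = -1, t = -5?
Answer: -24661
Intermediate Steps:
h = -28 (h = -5 - 1*23 = -5 - 23 = -28)
V(Z) = -1 (V(Z) = (1/2)*(-2) = -1)
A = -1
y = -290 (y = 2*(-29*(-1)*(-5)) = 2*(29*(-5)) = 2*(-145) = -290)
(-23453 + y) + (h + 55)*(-34) = (-23453 - 290) + (-28 + 55)*(-34) = -23743 + 27*(-34) = -23743 - 918 = -24661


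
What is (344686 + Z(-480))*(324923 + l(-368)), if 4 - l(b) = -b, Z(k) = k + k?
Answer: 111559366834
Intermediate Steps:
Z(k) = 2*k
l(b) = 4 + b (l(b) = 4 - (-1)*b = 4 + b)
(344686 + Z(-480))*(324923 + l(-368)) = (344686 + 2*(-480))*(324923 + (4 - 368)) = (344686 - 960)*(324923 - 364) = 343726*324559 = 111559366834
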